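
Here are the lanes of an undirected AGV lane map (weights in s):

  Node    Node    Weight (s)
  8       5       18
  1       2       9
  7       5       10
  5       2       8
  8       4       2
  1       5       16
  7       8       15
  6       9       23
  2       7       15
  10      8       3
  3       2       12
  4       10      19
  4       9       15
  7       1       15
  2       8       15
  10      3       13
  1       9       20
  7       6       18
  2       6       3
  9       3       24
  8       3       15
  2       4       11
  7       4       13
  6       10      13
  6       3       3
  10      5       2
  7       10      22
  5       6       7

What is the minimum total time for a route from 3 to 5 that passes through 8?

20 s

Shortest 3→8: 3 → 8 = 15
Shortest 8→5: 8 → 10 → 5 = 5
Total via 8: 15 + 5 = 20 s.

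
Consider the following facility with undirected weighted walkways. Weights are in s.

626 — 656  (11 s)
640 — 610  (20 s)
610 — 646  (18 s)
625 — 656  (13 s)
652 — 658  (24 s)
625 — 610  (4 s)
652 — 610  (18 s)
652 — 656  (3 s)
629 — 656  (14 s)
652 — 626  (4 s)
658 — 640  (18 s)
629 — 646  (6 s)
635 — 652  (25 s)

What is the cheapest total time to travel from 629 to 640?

Candidate routes:
629 → 656 → 625 → 610 → 640: 14+13+4+20 = 51
629 → 646 → 610 → 640: 6+18+20 = 44
The minimum is 44 s via 629 → 646 → 610 → 640.

44 s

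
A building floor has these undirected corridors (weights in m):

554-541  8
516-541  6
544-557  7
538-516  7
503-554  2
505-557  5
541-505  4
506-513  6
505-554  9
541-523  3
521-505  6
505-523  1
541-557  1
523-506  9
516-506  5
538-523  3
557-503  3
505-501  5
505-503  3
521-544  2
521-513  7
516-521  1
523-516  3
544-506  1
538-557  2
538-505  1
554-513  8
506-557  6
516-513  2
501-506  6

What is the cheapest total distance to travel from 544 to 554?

12 m

Shortest distances from 544:
544: 0
506: 1  (via 544)
521: 2  (via 544)
516: 3  (via 521)
513: 5  (via 516)
523: 6  (via 516)
557: 7  (via 544)
505: 7  (via 523)
501: 7  (via 506)
541: 8  (via 557)
538: 8  (via 505)
503: 10  (via 557)
554: 12  (via 503)
Shortest route: 544–557–503–554 = 12 m.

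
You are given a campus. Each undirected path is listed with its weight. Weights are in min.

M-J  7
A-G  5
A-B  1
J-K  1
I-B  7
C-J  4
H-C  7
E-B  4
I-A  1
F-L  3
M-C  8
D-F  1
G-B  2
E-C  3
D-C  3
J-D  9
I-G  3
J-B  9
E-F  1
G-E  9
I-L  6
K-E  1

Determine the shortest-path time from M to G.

Running Dijkstra from M:
M: 0
J: 7  (via M)
C: 8  (via M)
K: 8  (via J)
E: 9  (via K)
F: 10  (via E)
D: 11  (via C)
B: 13  (via E)
L: 13  (via F)
A: 14  (via B)
G: 15  (via B)
Shortest route: M → J → K → E → B → G = 15 min.

15 min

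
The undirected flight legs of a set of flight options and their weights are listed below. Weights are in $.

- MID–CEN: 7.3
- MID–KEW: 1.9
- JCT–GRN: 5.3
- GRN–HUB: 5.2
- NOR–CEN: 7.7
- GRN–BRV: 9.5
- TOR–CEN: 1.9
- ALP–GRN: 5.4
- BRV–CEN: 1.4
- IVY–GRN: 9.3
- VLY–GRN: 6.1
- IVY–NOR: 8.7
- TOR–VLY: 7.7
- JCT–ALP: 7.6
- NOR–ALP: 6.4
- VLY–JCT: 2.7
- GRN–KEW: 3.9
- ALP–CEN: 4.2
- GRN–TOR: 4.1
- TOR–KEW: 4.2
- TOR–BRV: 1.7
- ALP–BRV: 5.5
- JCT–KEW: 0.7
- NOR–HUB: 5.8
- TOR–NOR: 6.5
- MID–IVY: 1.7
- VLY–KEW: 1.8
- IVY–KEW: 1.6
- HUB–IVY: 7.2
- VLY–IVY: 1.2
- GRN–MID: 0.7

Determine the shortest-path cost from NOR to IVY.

$8.7

Compare a few routes:
NOR - TOR - KEW - IVY: 6.5+4.2+1.6 = 12.3
NOR - TOR - GRN - MID - IVY: 6.5+4.1+0.7+1.7 = 13
NOR - IVY: 8.7 = 8.7
Cheapest is NOR - IVY at $8.7.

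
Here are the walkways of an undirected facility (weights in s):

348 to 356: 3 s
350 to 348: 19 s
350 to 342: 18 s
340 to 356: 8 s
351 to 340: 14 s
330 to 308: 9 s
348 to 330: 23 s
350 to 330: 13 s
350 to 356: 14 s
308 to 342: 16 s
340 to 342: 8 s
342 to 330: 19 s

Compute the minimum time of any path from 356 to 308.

Compare a few routes:
356 → 348 → 330 → 308: 3+23+9 = 35
356 → 340 → 342 → 308: 8+8+16 = 32
356 → 350 → 330 → 308: 14+13+9 = 36
The minimum is 32 s via 356 → 340 → 342 → 308.

32 s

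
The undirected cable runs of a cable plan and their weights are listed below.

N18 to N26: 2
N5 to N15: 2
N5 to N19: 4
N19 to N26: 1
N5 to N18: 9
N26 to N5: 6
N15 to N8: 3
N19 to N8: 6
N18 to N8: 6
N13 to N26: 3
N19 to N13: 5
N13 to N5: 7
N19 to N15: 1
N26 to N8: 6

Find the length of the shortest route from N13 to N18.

Candidate routes:
N13 → N26 → N18: 3+2 = 5
N13 → N19 → N26 → N18: 5+1+2 = 8
The minimum is 5 via N13 → N26 → N18.

5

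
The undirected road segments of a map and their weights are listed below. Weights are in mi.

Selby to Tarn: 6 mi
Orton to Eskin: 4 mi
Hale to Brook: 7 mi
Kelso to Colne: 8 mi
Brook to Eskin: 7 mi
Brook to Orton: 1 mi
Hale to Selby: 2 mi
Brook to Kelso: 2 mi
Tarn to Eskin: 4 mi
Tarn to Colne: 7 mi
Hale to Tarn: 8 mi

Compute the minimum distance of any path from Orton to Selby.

10 mi

Enumerating some paths:
Orton–Eskin–Tarn–Selby: 4+4+6 = 14
Orton–Brook–Hale–Selby: 1+7+2 = 10
Cheapest is Orton–Brook–Hale–Selby at 10 mi.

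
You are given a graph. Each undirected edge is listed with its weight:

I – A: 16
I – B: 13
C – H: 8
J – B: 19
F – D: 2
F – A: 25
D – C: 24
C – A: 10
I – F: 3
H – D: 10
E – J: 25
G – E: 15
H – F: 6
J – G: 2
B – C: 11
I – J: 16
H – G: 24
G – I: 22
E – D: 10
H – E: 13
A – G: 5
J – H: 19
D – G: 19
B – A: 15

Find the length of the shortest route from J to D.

Enumerating some paths:
J → H → F → D: 19+6+2 = 27
J → G → E → D: 2+15+10 = 27
J → G → A → I → F → D: 2+5+16+3+2 = 28
J → G → D: 2+19 = 21
The minimum is 21 via J → G → D.

21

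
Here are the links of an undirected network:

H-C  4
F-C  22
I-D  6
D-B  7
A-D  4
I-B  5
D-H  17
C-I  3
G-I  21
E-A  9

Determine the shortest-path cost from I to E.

Compare a few routes:
I–D–A–E: 6+4+9 = 19
I–B–D–A–E: 5+7+4+9 = 25
Cheapest is I–D–A–E at 19.

19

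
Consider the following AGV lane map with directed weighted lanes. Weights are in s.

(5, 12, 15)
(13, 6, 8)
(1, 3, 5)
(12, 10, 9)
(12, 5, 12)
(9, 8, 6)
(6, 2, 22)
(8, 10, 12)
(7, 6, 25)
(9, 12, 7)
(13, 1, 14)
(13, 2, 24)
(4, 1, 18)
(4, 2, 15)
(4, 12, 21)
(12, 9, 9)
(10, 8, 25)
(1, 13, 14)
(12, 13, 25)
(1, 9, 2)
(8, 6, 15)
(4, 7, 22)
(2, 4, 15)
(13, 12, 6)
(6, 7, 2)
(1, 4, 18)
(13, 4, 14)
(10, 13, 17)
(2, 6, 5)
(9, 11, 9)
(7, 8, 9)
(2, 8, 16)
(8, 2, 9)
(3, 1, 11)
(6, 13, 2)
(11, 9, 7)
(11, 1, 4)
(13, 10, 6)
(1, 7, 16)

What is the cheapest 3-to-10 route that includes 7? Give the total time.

48 s

Best 3 to 7: 3–1–7 costing 27
Shortest 7→10: 7–8–10 = 21
Total via 7: 27 + 21 = 48 s.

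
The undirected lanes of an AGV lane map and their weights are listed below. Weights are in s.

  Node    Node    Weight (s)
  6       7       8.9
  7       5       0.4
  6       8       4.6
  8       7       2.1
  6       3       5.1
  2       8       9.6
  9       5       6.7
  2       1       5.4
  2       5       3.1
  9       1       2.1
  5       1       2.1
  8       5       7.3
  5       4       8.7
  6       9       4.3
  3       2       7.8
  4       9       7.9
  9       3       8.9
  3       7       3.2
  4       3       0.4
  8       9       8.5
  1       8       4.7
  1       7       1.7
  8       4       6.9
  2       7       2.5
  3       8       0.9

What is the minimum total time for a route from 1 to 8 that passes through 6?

Best 1 to 6: 1–9–6 costing 6.4
Shortest 6→8: 6–8 = 4.6
Total via 6: 6.4 + 4.6 = 11 s.

11 s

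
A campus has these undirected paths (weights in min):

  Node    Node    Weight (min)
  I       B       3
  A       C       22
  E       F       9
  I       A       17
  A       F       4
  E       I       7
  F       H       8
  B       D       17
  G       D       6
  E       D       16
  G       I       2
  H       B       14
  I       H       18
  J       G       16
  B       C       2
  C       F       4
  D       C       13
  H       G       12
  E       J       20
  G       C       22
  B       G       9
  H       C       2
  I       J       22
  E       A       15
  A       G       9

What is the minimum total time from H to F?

Running Dijkstra from H:
H: 0
C: 2  (via H)
B: 4  (via C)
F: 6  (via C)
Shortest route: H–C–F = 6 min.

6 min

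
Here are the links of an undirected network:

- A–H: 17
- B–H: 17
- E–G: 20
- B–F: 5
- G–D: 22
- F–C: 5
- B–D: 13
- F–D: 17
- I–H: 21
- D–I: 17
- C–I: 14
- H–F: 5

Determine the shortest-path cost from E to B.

Candidate routes:
E–G–D–I–C–F–B: 20+22+17+14+5+5 = 83
E–G–D–F–B: 20+22+17+5 = 64
E–G–D–F–H–B: 20+22+17+5+17 = 81
E–G–D–B: 20+22+13 = 55
The minimum is 55 via E–G–D–B.

55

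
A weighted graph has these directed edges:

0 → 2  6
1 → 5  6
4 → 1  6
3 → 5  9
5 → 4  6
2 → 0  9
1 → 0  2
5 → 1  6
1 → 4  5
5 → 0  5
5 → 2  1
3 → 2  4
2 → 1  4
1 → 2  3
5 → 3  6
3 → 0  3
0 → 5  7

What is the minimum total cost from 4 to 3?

18

Running Dijkstra from 4:
4: 0
1: 6  (via 4)
0: 8  (via 1)
2: 9  (via 1)
5: 12  (via 1)
3: 18  (via 5)
Shortest route: 4 → 1 → 5 → 3 = 18.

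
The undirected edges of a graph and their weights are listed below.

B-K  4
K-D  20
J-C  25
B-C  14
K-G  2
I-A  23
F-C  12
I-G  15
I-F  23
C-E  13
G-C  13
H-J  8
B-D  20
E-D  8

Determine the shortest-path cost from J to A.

Candidate routes:
J - C - G - I - A: 25+13+15+23 = 76
J - C - F - I - A: 25+12+23+23 = 83
The minimum is 76 via J - C - G - I - A.

76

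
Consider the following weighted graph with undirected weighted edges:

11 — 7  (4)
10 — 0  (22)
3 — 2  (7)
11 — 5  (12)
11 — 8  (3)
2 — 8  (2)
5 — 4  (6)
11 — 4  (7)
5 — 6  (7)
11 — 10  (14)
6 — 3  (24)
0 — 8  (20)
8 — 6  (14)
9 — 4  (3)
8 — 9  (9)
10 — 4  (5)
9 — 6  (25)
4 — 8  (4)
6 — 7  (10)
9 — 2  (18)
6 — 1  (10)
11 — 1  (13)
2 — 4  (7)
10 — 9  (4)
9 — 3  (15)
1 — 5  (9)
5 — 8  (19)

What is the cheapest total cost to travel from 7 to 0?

Compare a few routes:
7 - 11 - 8 - 0: 4+3+20 = 27
7 - 11 - 4 - 8 - 0: 4+7+4+20 = 35
Cheapest is 7 - 11 - 8 - 0 at 27.

27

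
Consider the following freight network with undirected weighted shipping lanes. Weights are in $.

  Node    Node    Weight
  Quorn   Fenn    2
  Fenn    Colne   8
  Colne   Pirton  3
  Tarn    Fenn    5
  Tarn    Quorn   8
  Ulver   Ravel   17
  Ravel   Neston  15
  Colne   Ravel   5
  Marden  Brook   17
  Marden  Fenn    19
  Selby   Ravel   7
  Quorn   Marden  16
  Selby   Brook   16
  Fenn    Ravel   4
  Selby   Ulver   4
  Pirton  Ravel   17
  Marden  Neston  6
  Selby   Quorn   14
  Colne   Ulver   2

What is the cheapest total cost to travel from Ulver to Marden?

$28

Shortest distances from Ulver:
Ulver: 0
Colne: 2  (via Ulver)
Selby: 4  (via Ulver)
Pirton: 5  (via Colne)
Ravel: 7  (via Colne)
Fenn: 10  (via Colne)
Quorn: 12  (via Fenn)
Tarn: 15  (via Fenn)
Brook: 20  (via Selby)
Neston: 22  (via Ravel)
Marden: 28  (via Quorn)
Shortest route: Ulver → Colne → Fenn → Quorn → Marden = $28.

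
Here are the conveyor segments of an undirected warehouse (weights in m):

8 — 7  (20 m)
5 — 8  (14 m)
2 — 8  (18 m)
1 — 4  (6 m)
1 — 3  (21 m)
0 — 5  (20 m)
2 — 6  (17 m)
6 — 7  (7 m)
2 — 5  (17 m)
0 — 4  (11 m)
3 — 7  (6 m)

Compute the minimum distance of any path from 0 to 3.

Shortest distances from 0:
0: 0
4: 11  (via 0)
1: 17  (via 4)
5: 20  (via 0)
8: 34  (via 5)
2: 37  (via 5)
3: 38  (via 1)
Shortest route: 0–4–1–3 = 38 m.

38 m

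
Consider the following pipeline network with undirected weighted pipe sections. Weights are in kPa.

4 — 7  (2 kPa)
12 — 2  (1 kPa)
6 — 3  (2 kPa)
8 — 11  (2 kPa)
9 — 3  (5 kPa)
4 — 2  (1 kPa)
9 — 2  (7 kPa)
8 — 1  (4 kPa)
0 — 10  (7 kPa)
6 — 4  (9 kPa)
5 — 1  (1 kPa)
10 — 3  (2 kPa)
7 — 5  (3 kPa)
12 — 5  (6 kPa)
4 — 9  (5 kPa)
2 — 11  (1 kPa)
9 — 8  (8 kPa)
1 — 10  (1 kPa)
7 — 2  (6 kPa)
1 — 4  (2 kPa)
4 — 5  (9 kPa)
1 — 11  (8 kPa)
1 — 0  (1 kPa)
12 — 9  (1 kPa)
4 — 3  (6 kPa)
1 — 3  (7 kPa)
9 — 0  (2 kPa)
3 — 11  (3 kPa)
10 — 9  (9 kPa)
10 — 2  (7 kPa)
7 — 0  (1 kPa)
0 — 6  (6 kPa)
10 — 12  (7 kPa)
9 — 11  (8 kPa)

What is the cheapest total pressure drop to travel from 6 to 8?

7 kPa

Running Dijkstra from 6:
6: 0
3: 2  (via 6)
10: 4  (via 3)
1: 5  (via 10)
11: 5  (via 3)
0: 6  (via 6)
2: 6  (via 11)
5: 6  (via 1)
4: 7  (via 1)
7: 7  (via 0)
8: 7  (via 11)
Shortest route: 6–3–11–8 = 7 kPa.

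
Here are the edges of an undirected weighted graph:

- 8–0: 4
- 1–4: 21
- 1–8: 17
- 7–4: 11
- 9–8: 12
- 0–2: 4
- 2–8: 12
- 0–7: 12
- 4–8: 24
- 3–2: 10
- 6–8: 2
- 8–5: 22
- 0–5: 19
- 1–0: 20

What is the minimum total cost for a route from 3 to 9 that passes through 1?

Shortest 3→1: 3–2–0–1 = 34
Shortest 1→9: 1–8–9 = 29
Total via 1: 34 + 29 = 63.

63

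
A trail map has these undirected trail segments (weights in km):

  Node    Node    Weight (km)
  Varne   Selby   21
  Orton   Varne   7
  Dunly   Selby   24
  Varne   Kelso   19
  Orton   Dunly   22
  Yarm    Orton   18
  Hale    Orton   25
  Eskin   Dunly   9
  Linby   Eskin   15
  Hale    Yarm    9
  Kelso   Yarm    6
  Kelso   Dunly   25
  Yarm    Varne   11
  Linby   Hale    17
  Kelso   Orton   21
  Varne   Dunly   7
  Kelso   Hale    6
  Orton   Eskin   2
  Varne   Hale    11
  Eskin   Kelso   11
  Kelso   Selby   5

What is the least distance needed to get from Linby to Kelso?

23 km

Candidate routes:
Linby–Hale–Kelso: 17+6 = 23
Linby–Hale–Yarm–Kelso: 17+9+6 = 32
Linby–Eskin–Kelso: 15+11 = 26
Linby–Eskin–Orton–Kelso: 15+2+21 = 38
Cheapest is Linby–Hale–Kelso at 23 km.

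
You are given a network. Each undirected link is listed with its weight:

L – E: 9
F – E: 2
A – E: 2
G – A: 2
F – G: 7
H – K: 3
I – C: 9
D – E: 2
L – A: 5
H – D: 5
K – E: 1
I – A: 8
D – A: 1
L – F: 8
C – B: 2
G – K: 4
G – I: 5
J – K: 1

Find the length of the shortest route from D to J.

Shortest distances from D:
D: 0
A: 1  (via D)
E: 2  (via D)
G: 3  (via A)
K: 3  (via E)
F: 4  (via E)
J: 4  (via K)
Shortest route: D–E–K–J = 4.

4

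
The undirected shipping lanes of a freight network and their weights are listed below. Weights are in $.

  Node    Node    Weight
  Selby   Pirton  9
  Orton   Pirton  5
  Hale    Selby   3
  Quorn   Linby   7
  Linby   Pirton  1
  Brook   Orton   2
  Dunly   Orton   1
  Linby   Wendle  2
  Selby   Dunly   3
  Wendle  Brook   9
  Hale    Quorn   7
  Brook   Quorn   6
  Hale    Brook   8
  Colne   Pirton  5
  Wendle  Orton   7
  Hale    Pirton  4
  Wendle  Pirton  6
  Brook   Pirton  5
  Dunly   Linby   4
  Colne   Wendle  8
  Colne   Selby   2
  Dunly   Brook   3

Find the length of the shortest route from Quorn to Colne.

Running Dijkstra from Quorn:
Quorn: 0
Brook: 6  (via Quorn)
Linby: 7  (via Quorn)
Hale: 7  (via Quorn)
Orton: 8  (via Brook)
Pirton: 8  (via Linby)
Wendle: 9  (via Linby)
Dunly: 9  (via Brook)
Selby: 10  (via Hale)
Colne: 12  (via Selby)
Shortest route: Quorn → Hale → Selby → Colne = $12.

$12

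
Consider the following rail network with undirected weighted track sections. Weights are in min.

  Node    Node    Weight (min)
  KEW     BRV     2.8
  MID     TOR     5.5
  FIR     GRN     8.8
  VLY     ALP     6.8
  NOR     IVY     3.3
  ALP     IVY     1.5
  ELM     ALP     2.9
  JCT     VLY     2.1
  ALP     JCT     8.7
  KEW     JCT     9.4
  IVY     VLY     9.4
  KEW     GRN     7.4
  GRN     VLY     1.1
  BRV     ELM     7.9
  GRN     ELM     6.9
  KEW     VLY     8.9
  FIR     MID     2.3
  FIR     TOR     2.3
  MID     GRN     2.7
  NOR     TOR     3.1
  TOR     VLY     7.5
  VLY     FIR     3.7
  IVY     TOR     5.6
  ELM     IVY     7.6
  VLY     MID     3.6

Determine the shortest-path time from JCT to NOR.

11.2 min

Compare a few routes:
JCT → VLY → TOR → NOR: 2.1+7.5+3.1 = 12.7
JCT → VLY → FIR → TOR → NOR: 2.1+3.7+2.3+3.1 = 11.2
Cheapest is JCT → VLY → FIR → TOR → NOR at 11.2 min.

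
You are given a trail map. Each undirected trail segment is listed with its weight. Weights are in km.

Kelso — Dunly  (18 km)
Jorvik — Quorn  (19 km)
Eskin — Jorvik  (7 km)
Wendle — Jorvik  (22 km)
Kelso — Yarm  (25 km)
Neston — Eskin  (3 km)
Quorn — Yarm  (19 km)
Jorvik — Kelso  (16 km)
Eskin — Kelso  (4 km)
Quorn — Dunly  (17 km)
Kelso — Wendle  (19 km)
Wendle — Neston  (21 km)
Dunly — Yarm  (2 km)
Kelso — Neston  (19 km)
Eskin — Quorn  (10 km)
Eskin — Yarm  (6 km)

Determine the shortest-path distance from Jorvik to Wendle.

22 km

Candidate routes:
Jorvik - Eskin - Neston - Wendle: 7+3+21 = 31
Jorvik - Eskin - Kelso - Wendle: 7+4+19 = 30
Jorvik - Wendle: 22 = 22
Jorvik - Kelso - Wendle: 16+19 = 35
Cheapest is Jorvik - Wendle at 22 km.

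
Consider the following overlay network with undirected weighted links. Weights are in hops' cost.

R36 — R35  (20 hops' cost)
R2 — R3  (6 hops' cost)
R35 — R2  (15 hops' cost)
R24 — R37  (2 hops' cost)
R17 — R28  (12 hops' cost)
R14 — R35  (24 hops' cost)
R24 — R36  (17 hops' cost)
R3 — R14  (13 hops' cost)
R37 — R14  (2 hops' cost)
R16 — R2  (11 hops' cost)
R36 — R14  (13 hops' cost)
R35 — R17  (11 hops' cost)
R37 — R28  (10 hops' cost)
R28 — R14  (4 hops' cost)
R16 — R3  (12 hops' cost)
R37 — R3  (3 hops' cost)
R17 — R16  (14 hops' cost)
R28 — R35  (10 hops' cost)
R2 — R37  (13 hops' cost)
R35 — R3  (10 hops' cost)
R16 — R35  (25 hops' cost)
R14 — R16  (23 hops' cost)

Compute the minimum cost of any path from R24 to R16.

Compare a few routes:
R24 - R37 - R2 - R16: 2+13+11 = 26
R24 - R37 - R3 - R16: 2+3+12 = 17
R24 - R37 - R3 - R2 - R16: 2+3+6+11 = 22
The minimum is 17 hops' cost via R24 - R37 - R3 - R16.

17 hops' cost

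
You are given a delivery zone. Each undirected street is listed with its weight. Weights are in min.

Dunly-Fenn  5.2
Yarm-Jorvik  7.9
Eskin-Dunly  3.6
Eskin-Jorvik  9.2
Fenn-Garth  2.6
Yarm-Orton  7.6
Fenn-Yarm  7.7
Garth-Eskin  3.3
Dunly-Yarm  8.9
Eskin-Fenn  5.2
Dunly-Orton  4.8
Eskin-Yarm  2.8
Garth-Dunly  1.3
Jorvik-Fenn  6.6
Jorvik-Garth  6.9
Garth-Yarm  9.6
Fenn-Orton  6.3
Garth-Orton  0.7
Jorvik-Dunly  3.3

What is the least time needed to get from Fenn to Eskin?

5.2 min

Compare a few routes:
Fenn → Eskin: 5.2 = 5.2
Fenn → Garth → Dunly → Eskin: 2.6+1.3+3.6 = 7.5
Fenn → Dunly → Eskin: 5.2+3.6 = 8.8
Fenn → Garth → Eskin: 2.6+3.3 = 5.9
The minimum is 5.2 min via Fenn → Eskin.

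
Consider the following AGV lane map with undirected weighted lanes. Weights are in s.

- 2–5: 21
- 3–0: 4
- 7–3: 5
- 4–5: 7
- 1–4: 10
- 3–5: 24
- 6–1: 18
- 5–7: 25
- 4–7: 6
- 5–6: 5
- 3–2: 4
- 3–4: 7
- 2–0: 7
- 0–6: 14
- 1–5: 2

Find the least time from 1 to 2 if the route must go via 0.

Shortest 1→0: 1 → 5 → 4 → 3 → 0 = 20
Shortest 0→2: 0 → 2 = 7
Total via 0: 20 + 7 = 27 s.

27 s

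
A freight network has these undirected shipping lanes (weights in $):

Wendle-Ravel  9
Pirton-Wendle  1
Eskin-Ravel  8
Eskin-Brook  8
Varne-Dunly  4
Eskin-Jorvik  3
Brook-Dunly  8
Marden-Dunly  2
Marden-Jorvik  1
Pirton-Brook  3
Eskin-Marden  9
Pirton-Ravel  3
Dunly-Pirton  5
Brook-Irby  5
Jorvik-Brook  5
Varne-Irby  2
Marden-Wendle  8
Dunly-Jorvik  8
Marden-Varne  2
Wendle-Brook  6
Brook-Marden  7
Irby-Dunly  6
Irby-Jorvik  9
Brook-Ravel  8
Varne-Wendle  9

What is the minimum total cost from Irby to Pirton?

$8

Running Dijkstra from Irby:
Irby: 0
Varne: 2  (via Irby)
Marden: 4  (via Varne)
Brook: 5  (via Irby)
Jorvik: 5  (via Marden)
Dunly: 6  (via Irby)
Eskin: 8  (via Jorvik)
Pirton: 8  (via Brook)
Shortest route: Irby → Brook → Pirton = $8.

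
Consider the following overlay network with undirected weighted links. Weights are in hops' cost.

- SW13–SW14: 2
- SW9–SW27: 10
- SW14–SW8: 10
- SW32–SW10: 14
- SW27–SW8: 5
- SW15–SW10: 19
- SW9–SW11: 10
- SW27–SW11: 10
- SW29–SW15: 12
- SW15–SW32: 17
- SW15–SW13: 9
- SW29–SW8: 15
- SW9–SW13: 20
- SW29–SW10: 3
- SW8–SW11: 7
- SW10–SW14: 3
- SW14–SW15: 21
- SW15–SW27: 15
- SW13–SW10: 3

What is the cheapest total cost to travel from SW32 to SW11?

Shortest distances from SW32:
SW32: 0
SW10: 14  (via SW32)
SW13: 17  (via SW10)
SW15: 17  (via SW32)
SW29: 17  (via SW10)
SW14: 17  (via SW10)
SW8: 27  (via SW14)
SW27: 32  (via SW15)
SW11: 34  (via SW8)
Shortest route: SW32 → SW10 → SW14 → SW8 → SW11 = 34 hops' cost.

34 hops' cost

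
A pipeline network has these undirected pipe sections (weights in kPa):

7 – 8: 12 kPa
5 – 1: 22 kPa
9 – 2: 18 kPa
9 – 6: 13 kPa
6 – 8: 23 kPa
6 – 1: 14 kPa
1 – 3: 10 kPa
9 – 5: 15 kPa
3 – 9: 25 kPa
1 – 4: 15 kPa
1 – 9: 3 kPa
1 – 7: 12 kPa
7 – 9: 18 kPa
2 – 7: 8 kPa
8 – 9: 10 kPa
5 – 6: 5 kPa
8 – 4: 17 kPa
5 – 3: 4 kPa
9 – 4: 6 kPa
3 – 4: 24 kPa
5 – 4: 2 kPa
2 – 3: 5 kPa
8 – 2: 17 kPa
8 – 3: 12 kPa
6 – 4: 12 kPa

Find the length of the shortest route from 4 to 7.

Settle nodes by increasing distance from 4:
4: 0
5: 2  (via 4)
3: 6  (via 5)
9: 6  (via 4)
6: 7  (via 5)
1: 9  (via 9)
2: 11  (via 3)
8: 16  (via 9)
7: 19  (via 2)
Shortest route: 4 → 5 → 3 → 2 → 7 = 19 kPa.

19 kPa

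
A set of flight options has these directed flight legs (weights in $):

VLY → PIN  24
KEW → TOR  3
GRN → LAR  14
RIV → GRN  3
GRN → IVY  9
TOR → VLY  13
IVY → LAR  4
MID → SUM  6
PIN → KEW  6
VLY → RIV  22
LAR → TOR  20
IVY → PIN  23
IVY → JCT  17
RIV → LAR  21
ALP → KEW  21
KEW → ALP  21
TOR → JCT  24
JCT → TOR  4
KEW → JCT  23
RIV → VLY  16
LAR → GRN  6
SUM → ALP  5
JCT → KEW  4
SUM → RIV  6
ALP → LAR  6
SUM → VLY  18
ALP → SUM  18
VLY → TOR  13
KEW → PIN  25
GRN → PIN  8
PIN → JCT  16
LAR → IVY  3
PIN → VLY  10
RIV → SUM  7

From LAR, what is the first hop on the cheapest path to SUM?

Compare a few routes:
LAR - GRN - PIN - VLY - RIV - SUM: 6+8+10+22+7 = 53
LAR - TOR - VLY - RIV - SUM: 20+13+22+7 = 62
LAR - GRN - PIN - KEW - ALP - SUM: 6+8+6+21+18 = 59
The minimum is $53 via LAR - GRN - PIN - VLY - RIV - SUM.
So from LAR the first move is to GRN.

GRN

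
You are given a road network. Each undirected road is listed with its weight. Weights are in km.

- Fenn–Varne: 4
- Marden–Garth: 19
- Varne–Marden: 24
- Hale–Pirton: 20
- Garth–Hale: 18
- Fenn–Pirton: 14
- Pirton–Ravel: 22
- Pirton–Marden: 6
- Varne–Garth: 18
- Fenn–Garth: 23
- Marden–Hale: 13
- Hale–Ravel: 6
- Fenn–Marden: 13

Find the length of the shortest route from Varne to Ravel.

Candidate routes:
Varne–Fenn–Pirton–Ravel: 4+14+22 = 40
Varne–Garth–Hale–Ravel: 18+18+6 = 42
Varne–Fenn–Marden–Hale–Ravel: 4+13+13+6 = 36
Cheapest is Varne–Fenn–Marden–Hale–Ravel at 36 km.

36 km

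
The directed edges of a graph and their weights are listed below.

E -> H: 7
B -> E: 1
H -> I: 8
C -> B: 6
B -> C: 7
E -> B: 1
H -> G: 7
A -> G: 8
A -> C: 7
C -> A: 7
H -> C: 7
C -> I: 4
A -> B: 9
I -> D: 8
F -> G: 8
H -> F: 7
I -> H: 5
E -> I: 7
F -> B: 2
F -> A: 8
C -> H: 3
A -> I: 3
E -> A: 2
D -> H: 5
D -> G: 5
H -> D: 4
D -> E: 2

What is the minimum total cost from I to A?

Running Dijkstra from I:
I: 0
H: 5  (via I)
D: 8  (via I)
E: 10  (via D)
B: 11  (via E)
A: 12  (via E)
Shortest route: I → D → E → A = 12.

12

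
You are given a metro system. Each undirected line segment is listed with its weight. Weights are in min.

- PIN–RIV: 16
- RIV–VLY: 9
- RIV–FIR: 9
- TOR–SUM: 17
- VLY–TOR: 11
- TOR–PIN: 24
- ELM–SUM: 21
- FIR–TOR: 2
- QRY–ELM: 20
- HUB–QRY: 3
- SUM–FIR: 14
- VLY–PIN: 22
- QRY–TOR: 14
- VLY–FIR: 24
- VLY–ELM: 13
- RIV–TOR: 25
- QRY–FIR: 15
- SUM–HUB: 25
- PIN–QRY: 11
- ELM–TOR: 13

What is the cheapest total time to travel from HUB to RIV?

27 min

Running Dijkstra from HUB:
HUB: 0
QRY: 3  (via HUB)
PIN: 14  (via QRY)
TOR: 17  (via QRY)
FIR: 18  (via QRY)
ELM: 23  (via QRY)
SUM: 25  (via HUB)
RIV: 27  (via FIR)
Shortest route: HUB → QRY → FIR → RIV = 27 min.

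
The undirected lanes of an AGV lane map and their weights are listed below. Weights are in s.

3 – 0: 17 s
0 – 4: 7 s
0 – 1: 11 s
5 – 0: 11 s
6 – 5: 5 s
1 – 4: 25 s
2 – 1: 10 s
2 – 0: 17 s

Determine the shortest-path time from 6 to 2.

33 s

Candidate routes:
6 → 5 → 0 → 2: 5+11+17 = 33
6 → 5 → 0 → 1 → 2: 5+11+11+10 = 37
The minimum is 33 s via 6 → 5 → 0 → 2.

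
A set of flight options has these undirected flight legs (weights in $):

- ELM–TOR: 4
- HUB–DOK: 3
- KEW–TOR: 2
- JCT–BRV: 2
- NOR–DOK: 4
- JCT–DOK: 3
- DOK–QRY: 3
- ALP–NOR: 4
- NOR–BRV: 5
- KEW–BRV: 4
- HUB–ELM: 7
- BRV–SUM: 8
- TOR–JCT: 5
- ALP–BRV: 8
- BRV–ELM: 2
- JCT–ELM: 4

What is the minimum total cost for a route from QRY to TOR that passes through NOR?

$18

Best QRY to NOR: QRY → DOK → NOR costing 7
Shortest NOR→TOR: NOR → BRV → ELM → TOR = 11
Total via NOR: 7 + 11 = $18.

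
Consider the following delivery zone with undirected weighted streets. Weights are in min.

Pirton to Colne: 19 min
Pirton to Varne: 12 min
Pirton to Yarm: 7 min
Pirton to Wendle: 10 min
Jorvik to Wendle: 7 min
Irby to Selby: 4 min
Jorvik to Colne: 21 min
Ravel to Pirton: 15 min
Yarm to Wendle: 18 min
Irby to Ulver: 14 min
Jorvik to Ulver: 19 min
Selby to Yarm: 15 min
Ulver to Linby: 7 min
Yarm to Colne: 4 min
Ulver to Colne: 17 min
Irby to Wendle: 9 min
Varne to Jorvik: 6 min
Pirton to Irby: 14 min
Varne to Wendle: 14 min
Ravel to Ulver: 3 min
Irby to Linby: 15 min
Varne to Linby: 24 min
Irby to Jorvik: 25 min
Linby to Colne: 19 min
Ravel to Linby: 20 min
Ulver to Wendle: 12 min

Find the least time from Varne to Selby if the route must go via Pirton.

30 min

Shortest Varne→Pirton: Varne–Pirton = 12
Best Pirton to Selby: Pirton–Irby–Selby costing 18
Total via Pirton: 12 + 18 = 30 min.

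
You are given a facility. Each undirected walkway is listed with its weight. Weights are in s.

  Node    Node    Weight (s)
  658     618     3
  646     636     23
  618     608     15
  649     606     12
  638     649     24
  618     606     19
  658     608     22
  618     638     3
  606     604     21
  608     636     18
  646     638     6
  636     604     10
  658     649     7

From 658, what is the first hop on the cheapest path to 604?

Compare a few routes:
658–618–606–604: 3+19+21 = 43
658–649–606–604: 7+12+21 = 40
The minimum is 40 s via 658–649–606–604.
So from 658 the first move is to 649.

649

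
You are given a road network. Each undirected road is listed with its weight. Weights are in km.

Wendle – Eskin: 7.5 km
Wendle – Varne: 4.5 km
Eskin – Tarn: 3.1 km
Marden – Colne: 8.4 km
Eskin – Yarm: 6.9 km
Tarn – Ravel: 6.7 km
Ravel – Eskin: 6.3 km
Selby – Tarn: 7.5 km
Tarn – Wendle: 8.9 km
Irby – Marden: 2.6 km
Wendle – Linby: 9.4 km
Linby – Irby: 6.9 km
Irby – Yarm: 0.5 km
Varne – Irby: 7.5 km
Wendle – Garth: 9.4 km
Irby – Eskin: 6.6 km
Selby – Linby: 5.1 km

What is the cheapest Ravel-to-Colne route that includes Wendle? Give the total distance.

36.8 km

Best Ravel to Wendle: Ravel–Eskin–Wendle costing 13.8
Best Wendle to Colne: Wendle–Varne–Irby–Marden–Colne costing 23
Total via Wendle: 13.8 + 23 = 36.8 km.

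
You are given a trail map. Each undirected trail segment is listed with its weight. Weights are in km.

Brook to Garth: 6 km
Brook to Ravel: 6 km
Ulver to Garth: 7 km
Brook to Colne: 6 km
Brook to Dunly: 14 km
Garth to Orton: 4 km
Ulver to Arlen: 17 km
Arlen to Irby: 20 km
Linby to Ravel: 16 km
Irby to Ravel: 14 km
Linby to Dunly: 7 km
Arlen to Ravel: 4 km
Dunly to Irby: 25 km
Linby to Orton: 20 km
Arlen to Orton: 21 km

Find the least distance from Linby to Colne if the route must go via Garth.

Best Linby to Garth: Linby–Orton–Garth costing 24
Shortest Garth→Colne: Garth–Brook–Colne = 12
Total via Garth: 24 + 12 = 36 km.

36 km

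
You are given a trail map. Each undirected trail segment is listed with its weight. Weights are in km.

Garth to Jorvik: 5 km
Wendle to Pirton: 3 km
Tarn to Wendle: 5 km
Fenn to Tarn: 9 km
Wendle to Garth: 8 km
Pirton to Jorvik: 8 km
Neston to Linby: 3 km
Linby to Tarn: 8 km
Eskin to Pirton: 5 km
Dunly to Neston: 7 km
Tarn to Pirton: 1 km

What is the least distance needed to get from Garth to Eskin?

16 km

Compare a few routes:
Garth - Wendle - Pirton - Eskin: 8+3+5 = 16
Garth - Jorvik - Pirton - Eskin: 5+8+5 = 18
The minimum is 16 km via Garth - Wendle - Pirton - Eskin.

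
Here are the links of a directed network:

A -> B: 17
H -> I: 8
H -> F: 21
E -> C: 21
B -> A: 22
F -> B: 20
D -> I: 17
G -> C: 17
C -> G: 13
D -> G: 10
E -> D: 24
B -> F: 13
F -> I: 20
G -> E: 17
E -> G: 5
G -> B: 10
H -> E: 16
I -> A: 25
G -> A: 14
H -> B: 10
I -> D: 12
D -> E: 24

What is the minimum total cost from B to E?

69

Enumerating some paths:
B–F–I–D–E: 13+20+12+24 = 69
B–F–I–D–G–E: 13+20+12+10+17 = 72
Cheapest is B–F–I–D–E at 69.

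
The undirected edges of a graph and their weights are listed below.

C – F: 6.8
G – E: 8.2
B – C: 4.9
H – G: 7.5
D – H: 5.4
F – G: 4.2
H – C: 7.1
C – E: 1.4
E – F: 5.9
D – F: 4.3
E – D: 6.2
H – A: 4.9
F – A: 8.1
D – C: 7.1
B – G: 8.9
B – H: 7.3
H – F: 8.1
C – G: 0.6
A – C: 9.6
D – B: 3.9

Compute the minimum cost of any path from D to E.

Settle nodes by increasing distance from D:
D: 0
B: 3.9  (via D)
F: 4.3  (via D)
H: 5.4  (via D)
E: 6.2  (via D)
Shortest route: D → E = 6.2.

6.2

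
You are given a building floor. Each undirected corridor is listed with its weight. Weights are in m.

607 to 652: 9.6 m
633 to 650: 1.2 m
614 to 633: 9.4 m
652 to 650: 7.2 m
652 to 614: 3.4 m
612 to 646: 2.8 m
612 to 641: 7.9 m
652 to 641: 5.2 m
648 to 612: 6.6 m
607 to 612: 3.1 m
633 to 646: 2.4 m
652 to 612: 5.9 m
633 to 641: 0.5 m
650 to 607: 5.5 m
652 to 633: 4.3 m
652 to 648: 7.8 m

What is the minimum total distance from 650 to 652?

5.5 m

Settle nodes by increasing distance from 650:
650: 0
633: 1.2  (via 650)
641: 1.7  (via 633)
646: 3.6  (via 633)
652: 5.5  (via 633)
Shortest route: 650 → 633 → 652 = 5.5 m.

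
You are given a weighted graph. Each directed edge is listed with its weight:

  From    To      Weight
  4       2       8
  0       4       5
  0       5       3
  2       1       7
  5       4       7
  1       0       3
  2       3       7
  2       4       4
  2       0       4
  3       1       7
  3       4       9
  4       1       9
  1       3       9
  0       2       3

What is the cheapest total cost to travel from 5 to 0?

19

Running Dijkstra from 5:
5: 0
4: 7  (via 5)
2: 15  (via 4)
1: 16  (via 4)
0: 19  (via 2)
Shortest route: 5–4–2–0 = 19.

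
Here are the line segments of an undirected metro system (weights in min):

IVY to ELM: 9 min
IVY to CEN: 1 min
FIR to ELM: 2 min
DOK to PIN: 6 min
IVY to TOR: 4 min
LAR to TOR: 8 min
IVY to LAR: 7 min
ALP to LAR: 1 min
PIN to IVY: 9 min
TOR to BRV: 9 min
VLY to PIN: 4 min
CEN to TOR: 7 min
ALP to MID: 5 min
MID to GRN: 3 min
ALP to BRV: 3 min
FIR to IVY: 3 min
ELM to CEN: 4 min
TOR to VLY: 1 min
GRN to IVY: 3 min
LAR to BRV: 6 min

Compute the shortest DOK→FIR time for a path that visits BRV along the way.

34 min

Shortest DOK→BRV: DOK → PIN → VLY → TOR → BRV = 20
Shortest BRV→FIR: BRV → ALP → LAR → IVY → FIR = 14
Total via BRV: 20 + 14 = 34 min.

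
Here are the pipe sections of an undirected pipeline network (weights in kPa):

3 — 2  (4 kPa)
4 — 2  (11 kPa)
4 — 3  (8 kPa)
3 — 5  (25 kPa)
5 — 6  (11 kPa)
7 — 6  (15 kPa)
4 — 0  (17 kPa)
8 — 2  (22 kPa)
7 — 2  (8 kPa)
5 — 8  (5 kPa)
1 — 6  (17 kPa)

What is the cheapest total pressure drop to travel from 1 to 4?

51 kPa

Enumerating some paths:
1–6–7–2–4: 17+15+8+11 = 51
1–6–7–2–3–4: 17+15+8+4+8 = 52
1–6–5–8–2–4: 17+11+5+22+11 = 66
1–6–5–3–4: 17+11+25+8 = 61
The minimum is 51 kPa via 1–6–7–2–4.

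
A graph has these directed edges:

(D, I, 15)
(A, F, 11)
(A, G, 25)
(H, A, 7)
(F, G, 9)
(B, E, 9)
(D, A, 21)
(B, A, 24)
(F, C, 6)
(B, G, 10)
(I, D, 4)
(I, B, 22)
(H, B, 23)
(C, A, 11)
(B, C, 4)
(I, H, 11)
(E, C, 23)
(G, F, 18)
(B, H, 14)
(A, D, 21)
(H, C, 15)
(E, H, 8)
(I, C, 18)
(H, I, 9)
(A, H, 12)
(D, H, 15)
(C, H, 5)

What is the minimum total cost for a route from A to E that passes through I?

52

Best A to I: A–H–I costing 21
Best I to E: I–B–E costing 31
Total via I: 21 + 31 = 52.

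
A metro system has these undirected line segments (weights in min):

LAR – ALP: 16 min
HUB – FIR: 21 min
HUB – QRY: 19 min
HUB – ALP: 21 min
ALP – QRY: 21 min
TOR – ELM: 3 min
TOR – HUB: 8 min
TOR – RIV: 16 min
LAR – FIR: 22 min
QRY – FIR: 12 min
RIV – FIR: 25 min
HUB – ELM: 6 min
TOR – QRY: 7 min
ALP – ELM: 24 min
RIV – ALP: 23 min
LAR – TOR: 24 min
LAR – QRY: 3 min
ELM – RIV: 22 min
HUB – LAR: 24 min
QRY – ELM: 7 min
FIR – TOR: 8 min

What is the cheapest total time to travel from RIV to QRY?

23 min

Compare a few routes:
RIV–TOR–QRY: 16+7 = 23
RIV–TOR–ELM–QRY: 16+3+7 = 26
Cheapest is RIV–TOR–QRY at 23 min.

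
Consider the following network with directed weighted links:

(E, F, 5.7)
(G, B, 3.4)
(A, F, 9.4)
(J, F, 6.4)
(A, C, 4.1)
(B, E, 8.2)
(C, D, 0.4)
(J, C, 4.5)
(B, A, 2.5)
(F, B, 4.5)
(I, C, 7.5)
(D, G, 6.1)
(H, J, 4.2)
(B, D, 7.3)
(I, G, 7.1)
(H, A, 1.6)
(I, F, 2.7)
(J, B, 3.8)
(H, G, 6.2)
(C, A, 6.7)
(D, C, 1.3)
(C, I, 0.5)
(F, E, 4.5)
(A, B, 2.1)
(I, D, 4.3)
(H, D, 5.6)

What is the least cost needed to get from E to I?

17.3

Running Dijkstra from E:
E: 0
F: 5.7  (via E)
B: 10.2  (via F)
A: 12.7  (via B)
C: 16.8  (via A)
D: 17.2  (via C)
I: 17.3  (via C)
Shortest route: E–F–B–A–C–I = 17.3.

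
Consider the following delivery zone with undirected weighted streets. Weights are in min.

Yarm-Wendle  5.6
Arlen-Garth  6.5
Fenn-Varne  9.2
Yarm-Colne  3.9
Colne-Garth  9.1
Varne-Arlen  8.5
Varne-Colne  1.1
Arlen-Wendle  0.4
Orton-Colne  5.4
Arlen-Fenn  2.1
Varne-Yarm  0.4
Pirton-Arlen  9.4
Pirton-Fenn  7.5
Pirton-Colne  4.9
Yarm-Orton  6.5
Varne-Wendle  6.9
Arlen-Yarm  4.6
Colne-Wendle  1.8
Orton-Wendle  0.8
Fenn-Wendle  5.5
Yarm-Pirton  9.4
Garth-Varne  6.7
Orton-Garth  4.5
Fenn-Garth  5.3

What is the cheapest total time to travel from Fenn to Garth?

5.3 min

Shortest distances from Fenn:
Fenn: 0
Arlen: 2.1  (via Fenn)
Wendle: 2.5  (via Arlen)
Orton: 3.3  (via Wendle)
Colne: 4.3  (via Wendle)
Garth: 5.3  (via Fenn)
Shortest route: Fenn–Garth = 5.3 min.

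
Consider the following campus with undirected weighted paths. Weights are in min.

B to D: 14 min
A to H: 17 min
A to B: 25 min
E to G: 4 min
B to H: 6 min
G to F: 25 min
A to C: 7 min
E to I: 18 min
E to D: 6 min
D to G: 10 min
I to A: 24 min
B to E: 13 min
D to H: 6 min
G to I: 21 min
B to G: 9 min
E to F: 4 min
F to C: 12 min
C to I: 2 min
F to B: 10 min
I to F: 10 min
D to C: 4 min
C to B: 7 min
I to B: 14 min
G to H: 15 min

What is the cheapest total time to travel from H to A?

17 min

Candidate routes:
H → A: 17 = 17
H → B → C → A: 6+7+7 = 20
The minimum is 17 min via H → A.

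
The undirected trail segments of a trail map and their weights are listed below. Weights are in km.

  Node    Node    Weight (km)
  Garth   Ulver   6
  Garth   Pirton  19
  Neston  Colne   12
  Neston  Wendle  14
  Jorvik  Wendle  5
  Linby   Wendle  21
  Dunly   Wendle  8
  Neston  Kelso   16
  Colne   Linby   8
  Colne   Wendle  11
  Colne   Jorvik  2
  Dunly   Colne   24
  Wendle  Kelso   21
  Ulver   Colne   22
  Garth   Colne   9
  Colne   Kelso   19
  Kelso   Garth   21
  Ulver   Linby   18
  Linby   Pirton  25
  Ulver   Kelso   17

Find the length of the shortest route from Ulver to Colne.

Compare a few routes:
Ulver–Garth–Colne: 6+9 = 15
Ulver–Colne: 22 = 22
The minimum is 15 km via Ulver–Garth–Colne.

15 km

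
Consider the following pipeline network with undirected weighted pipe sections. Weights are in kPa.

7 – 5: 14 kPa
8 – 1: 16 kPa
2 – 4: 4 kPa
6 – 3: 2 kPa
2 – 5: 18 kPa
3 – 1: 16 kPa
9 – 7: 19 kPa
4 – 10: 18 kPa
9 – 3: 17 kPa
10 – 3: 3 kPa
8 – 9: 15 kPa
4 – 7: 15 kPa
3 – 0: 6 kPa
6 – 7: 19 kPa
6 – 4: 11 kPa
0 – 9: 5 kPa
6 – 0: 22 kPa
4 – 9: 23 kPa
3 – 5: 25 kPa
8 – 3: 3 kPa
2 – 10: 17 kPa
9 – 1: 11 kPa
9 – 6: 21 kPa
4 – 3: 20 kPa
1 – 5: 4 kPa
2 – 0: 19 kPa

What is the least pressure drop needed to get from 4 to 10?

16 kPa

Settle nodes by increasing distance from 4:
4: 0
2: 4  (via 4)
6: 11  (via 4)
3: 13  (via 6)
7: 15  (via 4)
8: 16  (via 3)
10: 16  (via 3)
Shortest route: 4 → 6 → 3 → 10 = 16 kPa.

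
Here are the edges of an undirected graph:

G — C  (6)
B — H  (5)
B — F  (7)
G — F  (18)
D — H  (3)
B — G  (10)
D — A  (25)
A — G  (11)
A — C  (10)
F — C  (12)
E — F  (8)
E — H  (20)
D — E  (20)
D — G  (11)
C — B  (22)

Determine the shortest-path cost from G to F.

17

Settle nodes by increasing distance from G:
G: 0
C: 6  (via G)
B: 10  (via G)
A: 11  (via G)
D: 11  (via G)
H: 14  (via D)
F: 17  (via B)
Shortest route: G–B–F = 17.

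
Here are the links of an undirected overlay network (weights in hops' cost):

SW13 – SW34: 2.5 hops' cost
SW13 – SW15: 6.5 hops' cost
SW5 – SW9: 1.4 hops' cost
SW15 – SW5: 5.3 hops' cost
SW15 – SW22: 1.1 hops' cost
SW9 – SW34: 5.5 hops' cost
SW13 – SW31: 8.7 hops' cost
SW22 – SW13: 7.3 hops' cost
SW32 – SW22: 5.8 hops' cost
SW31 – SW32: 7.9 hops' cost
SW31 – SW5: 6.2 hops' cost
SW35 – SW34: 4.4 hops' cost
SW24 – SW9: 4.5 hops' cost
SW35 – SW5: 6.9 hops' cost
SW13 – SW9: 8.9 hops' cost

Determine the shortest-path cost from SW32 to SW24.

Candidate routes:
SW32 → SW22 → SW15 → SW5 → SW9 → SW24: 5.8+1.1+5.3+1.4+4.5 = 18.1
SW32 → SW22 → SW13 → SW34 → SW9 → SW24: 5.8+7.3+2.5+5.5+4.5 = 25.6
SW32 → SW31 → SW5 → SW9 → SW24: 7.9+6.2+1.4+4.5 = 20
The minimum is 18.1 hops' cost via SW32 → SW22 → SW15 → SW5 → SW9 → SW24.

18.1 hops' cost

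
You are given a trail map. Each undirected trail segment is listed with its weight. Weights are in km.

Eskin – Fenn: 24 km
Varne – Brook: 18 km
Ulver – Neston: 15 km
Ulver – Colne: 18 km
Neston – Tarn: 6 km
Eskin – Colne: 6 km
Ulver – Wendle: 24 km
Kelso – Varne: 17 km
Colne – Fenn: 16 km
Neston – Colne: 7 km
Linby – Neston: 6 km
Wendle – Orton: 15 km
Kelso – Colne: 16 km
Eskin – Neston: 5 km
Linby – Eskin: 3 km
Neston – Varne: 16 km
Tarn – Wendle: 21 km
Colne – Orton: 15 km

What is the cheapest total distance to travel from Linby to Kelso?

Settle nodes by increasing distance from Linby:
Linby: 0
Eskin: 3  (via Linby)
Neston: 6  (via Linby)
Colne: 9  (via Eskin)
Tarn: 12  (via Neston)
Ulver: 21  (via Neston)
Varne: 22  (via Neston)
Orton: 24  (via Colne)
Kelso: 25  (via Colne)
Shortest route: Linby–Eskin–Colne–Kelso = 25 km.

25 km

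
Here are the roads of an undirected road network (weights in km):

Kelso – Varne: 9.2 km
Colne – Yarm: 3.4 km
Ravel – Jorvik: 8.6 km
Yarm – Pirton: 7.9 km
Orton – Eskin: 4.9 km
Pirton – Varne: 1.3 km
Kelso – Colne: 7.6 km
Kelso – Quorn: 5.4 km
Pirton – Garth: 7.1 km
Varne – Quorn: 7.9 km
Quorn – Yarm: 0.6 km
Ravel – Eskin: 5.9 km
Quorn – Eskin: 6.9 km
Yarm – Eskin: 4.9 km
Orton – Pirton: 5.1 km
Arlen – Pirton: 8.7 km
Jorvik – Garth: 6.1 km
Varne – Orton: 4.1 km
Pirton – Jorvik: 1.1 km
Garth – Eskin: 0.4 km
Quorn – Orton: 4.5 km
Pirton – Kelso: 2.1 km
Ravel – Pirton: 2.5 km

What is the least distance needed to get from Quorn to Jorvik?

8.6 km

Running Dijkstra from Quorn:
Quorn: 0
Yarm: 0.6  (via Quorn)
Colne: 4  (via Yarm)
Orton: 4.5  (via Quorn)
Kelso: 5.4  (via Quorn)
Eskin: 5.5  (via Yarm)
Garth: 5.9  (via Eskin)
Pirton: 7.5  (via Kelso)
Varne: 7.9  (via Quorn)
Jorvik: 8.6  (via Pirton)
Shortest route: Quorn → Kelso → Pirton → Jorvik = 8.6 km.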